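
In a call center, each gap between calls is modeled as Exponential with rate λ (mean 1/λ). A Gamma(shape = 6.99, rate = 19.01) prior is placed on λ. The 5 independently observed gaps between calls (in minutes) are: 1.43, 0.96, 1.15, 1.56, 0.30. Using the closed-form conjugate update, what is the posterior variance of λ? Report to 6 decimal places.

0.020123

With a Gamma(shape α, rate β) prior on the exponential rate λ, the posterior after n observations with total T = Σxᵢ is Gamma(α+n, β+T).
Sum of observations T = 5.40 minutes; n = 5.
Posterior: Gamma(6.99+5, 19.01+5.40) = Gamma(11.99, 24.41).
Var = α/β² = 0.020123.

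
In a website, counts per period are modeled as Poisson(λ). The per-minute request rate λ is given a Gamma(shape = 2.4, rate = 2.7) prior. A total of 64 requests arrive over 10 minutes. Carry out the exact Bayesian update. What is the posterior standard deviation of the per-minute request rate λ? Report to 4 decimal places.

0.6416

With a Gamma(shape α, rate β) prior, the Poisson likelihood is conjugate: the posterior is Gamma(α + ΣXᵢ, β + n).
Posterior: Gamma(α+S, β+n) = Gamma(2.4+64, 2.7+10) = Gamma(66.4, 12.7).
SD = √α/β = √66.4/12.7 = 0.6416.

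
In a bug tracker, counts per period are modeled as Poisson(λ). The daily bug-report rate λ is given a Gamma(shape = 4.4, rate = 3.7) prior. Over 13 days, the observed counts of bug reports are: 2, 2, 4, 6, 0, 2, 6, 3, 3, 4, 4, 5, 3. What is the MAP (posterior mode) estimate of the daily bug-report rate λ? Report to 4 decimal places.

2.8383

With a Gamma(shape α, rate β) prior, the Poisson likelihood is conjugate: the posterior is Gamma(α + ΣXᵢ, β + n).
Sum of counts S = 44 over n = 13 days.
Posterior: Gamma(α+S, β+n) = Gamma(4.4+44, 3.7+13) = Gamma(48.4, 16.7).
Mode of Gamma(α,β) for α≥1 is (α−1)/β = 47.4/16.7 = 2.8383.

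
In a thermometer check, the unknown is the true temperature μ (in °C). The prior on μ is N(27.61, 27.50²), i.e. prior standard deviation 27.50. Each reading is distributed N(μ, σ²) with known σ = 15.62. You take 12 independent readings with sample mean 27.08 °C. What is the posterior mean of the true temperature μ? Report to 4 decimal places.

27.0939

For Normal data with known variance σ², a Normal(μ₀, σ₀²) prior on μ is conjugate. Posterior precision = 1/σ₀² + n/σ²; posterior mean is the precision-weighted average of μ₀ and x̄.
n·x̄ = 12·27.08 = 324.96.
σ₀² = 27.50² = 756.25, σ² = 15.62² = 243.9844; σ² + n·σ₀² = 243.9844 + 12·756.25 = 9318.9844.
Posterior mean = (μ₀/σ₀² + n·x̄/σ²)/(1/σ₀² + n/σ²) = (σ²·μ₀ + σ₀²·n·x̄)/(σ² + n·σ₀²) = (243.9844·27.61 + 756.25·324.96)/9318.9844 = 252487.409284/9318.9844 = 27.0939.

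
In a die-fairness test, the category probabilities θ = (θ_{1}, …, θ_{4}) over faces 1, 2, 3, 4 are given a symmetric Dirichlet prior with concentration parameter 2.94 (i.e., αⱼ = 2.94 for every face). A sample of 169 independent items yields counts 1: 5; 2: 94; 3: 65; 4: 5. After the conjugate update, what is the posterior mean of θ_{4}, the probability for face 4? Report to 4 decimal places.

The Dirichlet prior is conjugate to the Multinomial likelihood: each posterior αⱼ = prior αⱼ + observed count nⱼ.
Posterior concentration: (7.94, 96.94, 67.94, 7.94), total = 180.76.
E[θ_{4}|data] = α_{4}/Σα = 7.94/180.76 = 0.0439.

0.0439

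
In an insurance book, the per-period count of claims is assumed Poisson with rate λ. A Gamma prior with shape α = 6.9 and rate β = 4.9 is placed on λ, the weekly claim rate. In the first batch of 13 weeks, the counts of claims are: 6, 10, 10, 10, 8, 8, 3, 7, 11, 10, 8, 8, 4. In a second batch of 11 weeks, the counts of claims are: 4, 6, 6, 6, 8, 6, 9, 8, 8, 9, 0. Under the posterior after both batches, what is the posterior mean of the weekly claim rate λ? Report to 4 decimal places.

With a Gamma(shape α, rate β) prior, the Poisson likelihood is conjugate: the posterior is Gamma(α + ΣXᵢ, β + n).
Batch 1: sum of counts S = 103 over n = 13 weeks.
After batch 1: Gamma(α+S, β+n) = Gamma(6.9+103, 4.9+13) = Gamma(109.9, 17.9).
Batch 2: sum of counts S = 70 over n = 11 weeks.
After batch 2: Gamma(α+S, β+n) = Gamma(109.9+70, 17.9+11) = Gamma(179.9, 28.9).
Posterior mean = α/β = 179.9/28.9 = 6.2249.

6.2249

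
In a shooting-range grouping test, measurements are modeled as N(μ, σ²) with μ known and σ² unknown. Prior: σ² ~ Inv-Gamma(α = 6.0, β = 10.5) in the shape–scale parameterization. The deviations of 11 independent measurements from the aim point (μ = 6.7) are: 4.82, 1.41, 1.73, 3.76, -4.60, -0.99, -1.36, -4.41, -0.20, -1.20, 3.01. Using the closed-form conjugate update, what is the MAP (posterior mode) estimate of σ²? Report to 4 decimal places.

With known mean μ and an Inverse-Gamma(α, β) prior on σ², the Normal likelihood is conjugate: posterior is Inv-Gamma(α + n/2, β + Σ(xᵢ−μ)²/2).
Σ(xᵢ−μ)² = (4.82)² + (1.41)² + (1.73)² + (3.76)² + (-4.60)² + (-0.99)² + (-1.36)² + (-4.41)² + (-0.20)² + (-1.20)² + (3.01)² = 96.3289.
Posterior: Inv-Gamma(6.0 + 11/2, 10.5 + 96.3289/2) = Inv-Gamma(11.50, 58.66445).
Mode = β/(α+1) = 58.66445/12.50 = 4.6932.

4.6932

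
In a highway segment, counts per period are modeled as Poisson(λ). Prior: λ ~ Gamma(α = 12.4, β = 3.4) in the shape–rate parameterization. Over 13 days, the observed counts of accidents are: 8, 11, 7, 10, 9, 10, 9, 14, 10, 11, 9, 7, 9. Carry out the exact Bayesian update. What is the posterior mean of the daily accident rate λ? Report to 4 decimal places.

With a Gamma(shape α, rate β) prior, the Poisson likelihood is conjugate: the posterior is Gamma(α + ΣXᵢ, β + n).
Sum of counts S = 124 over n = 13 days.
Posterior: Gamma(α+S, β+n) = Gamma(12.4+124, 3.4+13) = Gamma(136.4, 16.4).
Posterior mean = α/β = 136.4/16.4 = 8.3171.

8.3171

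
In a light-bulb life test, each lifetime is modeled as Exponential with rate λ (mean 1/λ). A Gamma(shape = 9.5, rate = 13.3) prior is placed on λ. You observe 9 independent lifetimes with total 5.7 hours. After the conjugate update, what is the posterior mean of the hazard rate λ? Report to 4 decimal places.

With a Gamma(shape α, rate β) prior on the exponential rate λ, the posterior after n observations with total T = Σxᵢ is Gamma(α+n, β+T).
Posterior: Gamma(9.5+9, 13.3+5.7) = Gamma(18.5, 19.0).
Posterior mean of λ = α/β = 18.5/19.0 = 0.9737.

0.9737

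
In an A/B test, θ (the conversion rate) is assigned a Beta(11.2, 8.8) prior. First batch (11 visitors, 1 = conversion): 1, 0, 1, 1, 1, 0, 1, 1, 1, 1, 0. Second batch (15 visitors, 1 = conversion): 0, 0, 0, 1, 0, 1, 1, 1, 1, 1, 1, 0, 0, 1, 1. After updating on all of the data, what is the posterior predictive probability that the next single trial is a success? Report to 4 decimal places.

0.6130

The Beta prior is conjugate to a Binomial/Bernoulli likelihood; the update adds successes to α and failures to β.
After batch 1: Beta(11.2+8, 8.8+3) = Beta(19.2, 11.8).
After batch 2: Beta(19.2+9, 11.8+6) = Beta(28.2, 17.8).
For a single future Bernoulli trial, P(success | data) = α/(α+β) = 0.6130.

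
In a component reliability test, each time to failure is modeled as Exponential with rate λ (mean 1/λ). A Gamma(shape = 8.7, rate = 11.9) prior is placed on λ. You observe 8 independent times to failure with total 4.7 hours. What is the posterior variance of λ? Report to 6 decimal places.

0.060604

With a Gamma(shape α, rate β) prior on the exponential rate λ, the posterior after n observations with total T = Σxᵢ is Gamma(α+n, β+T).
Posterior: Gamma(8.7+8, 11.9+4.7) = Gamma(16.7, 16.6).
Var = α/β² = 0.060604.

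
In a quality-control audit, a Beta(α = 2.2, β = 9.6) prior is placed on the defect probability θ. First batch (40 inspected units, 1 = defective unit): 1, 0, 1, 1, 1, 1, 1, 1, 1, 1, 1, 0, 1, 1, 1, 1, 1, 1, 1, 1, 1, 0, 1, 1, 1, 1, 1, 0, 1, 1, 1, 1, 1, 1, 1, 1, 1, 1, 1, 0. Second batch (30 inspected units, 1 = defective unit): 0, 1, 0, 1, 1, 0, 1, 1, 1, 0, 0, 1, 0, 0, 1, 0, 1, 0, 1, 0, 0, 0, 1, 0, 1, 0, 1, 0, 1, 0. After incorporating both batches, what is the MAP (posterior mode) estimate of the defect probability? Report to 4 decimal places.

The Beta prior is conjugate to a Binomial/Bernoulli likelihood; the update adds successes to α and failures to β.
After batch 1: Beta(2.2+35, 9.6+5) = Beta(37.2, 14.6).
After batch 2: Beta(37.2+14, 14.6+16) = Beta(51.2, 30.6).
Mode of Beta(a,b) for a,b>1 is (a−1)/(a+b−2) = 50.2/79.8 = 0.6291.

0.6291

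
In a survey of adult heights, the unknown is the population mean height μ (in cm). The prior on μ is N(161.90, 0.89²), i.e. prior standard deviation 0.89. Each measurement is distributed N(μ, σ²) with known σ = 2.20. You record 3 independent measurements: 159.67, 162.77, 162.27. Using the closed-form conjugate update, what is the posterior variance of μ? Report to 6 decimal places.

For Normal data with known variance σ², a Normal(μ₀, σ₀²) prior on μ is conjugate. Posterior precision = 1/σ₀² + n/σ²; posterior mean is the precision-weighted average of μ₀ and x̄.
σ₀² = 0.89² = 0.7921, σ² = 2.20² = 4.84; σ² + n·σ₀² = 4.84 + 3·0.7921 = 7.2163.
Posterior precision = 1/σ₀² + n/σ² = 1/0.7921 + 3/4.84 = (σ² + n·σ₀²)/(σ₀²σ²) = 7.2163/(0.7921·4.84); posterior variance σₙ² = σ₀²σ²/(σ² + n·σ₀²) = 0.7921·4.84/7.2163 = 0.531264.

0.531264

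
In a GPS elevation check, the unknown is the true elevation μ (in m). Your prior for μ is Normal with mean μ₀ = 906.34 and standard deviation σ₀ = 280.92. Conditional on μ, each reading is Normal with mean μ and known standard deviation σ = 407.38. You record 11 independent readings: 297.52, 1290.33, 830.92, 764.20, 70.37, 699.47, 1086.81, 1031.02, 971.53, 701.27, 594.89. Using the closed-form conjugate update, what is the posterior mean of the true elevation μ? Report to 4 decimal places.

781.8332

For Normal data with known variance σ², a Normal(μ₀, σ₀²) prior on μ is conjugate. Posterior precision = 1/σ₀² + n/σ²; posterior mean is the precision-weighted average of μ₀ and x̄.
Σxᵢ = 297.52 + 1290.33 + 830.92 + 764.20 + 70.37 + 699.47 + 1086.81 + 1031.02 + 971.53 + 701.27 + 594.89 = 8338.33, so n·x̄ = 8338.33.
σ₀² = 280.92² = 78916.0464, σ² = 407.38² = 165958.4644; σ² + n·σ₀² = 165958.4644 + 11·78916.0464 = 1034034.9748.
Posterior mean = (μ₀/σ₀² + n·x̄/σ²)/(1/σ₀² + n/σ²) = (σ²·μ₀ + σ₀²·n·x̄)/(σ² + n·σ₀²) = (165958.4644·906.34 + 78916.0464·8338.33)/1034034.9748 = 808442831.802808/1034034.9748 = 781.8332.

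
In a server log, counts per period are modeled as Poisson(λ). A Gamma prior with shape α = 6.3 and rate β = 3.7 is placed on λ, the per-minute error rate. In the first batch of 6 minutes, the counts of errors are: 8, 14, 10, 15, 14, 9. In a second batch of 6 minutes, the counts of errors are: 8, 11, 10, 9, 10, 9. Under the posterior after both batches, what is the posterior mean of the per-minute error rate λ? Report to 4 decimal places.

With a Gamma(shape α, rate β) prior, the Poisson likelihood is conjugate: the posterior is Gamma(α + ΣXᵢ, β + n).
Batch 1: sum of counts S = 70 over n = 6 minutes.
After batch 1: Gamma(α+S, β+n) = Gamma(6.3+70, 3.7+6) = Gamma(76.3, 9.7).
Batch 2: sum of counts S = 57 over n = 6 minutes.
After batch 2: Gamma(α+S, β+n) = Gamma(76.3+57, 9.7+6) = Gamma(133.3, 15.7).
Posterior mean = α/β = 133.3/15.7 = 8.4904.

8.4904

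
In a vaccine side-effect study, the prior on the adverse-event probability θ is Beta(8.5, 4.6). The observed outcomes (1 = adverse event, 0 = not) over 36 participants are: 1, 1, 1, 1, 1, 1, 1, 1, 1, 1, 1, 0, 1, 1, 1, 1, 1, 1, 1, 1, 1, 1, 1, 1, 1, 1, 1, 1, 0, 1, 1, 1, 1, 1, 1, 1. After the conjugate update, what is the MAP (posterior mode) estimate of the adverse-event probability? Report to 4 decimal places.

0.8811

The Beta prior is conjugate to a Binomial/Bernoulli likelihood; the update adds successes to α and failures to β.
Posterior: Beta(α+k, β+n−k) = Beta(8.5+34, 4.6+2) = Beta(42.5, 6.6).
Mode of Beta(a,b) for a,b>1 is (a−1)/(a+b−2) = 41.5/47.1 = 0.8811.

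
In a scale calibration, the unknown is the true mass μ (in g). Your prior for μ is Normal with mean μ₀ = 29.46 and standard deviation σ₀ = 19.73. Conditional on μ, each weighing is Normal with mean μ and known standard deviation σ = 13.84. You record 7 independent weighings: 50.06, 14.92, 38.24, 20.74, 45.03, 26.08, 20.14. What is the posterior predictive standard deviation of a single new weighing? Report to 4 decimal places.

For Normal data with known variance σ², a Normal(μ₀, σ₀²) prior on μ is conjugate. Posterior precision = 1/σ₀² + n/σ²; posterior mean is the precision-weighted average of μ₀ and x̄.
σ₀² = 19.73² = 389.2729, σ² = 13.84² = 191.5456; σ² + n·σ₀² = 191.5456 + 7·389.2729 = 2916.4559.
Posterior precision = 1/σ₀² + n/σ² = 1/389.2729 + 7/191.5456 = (σ² + n·σ₀²)/(σ₀²σ²) = 2916.4559/(389.2729·191.5456); posterior variance σₙ² = σ₀²σ²/(σ² + n·σ₀²) = 389.2729·191.5456/2916.4559 = 25.566480.
Predictive variance for one new observation = σₙ² + σ² = 389.2729·191.5456/2916.4559 + 191.5456 = σ²·(σ₀² + 2916.4559)/2916.4559 = 191.5456·3305.7288/2916.4559 = 217.112080; SD = √(191.5456·3305.7288/2916.4559) = 14.7347.

14.7347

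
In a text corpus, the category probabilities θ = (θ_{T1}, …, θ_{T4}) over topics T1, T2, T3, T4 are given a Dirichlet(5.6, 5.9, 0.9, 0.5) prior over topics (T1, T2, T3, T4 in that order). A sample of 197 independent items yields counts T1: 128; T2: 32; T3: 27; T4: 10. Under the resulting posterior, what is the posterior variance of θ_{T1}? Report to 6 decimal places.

The Dirichlet prior is conjugate to the Multinomial likelihood: each posterior αⱼ = prior αⱼ + observed count nⱼ.
Posterior concentration: (133.6, 37.9, 27.9, 10.5), total = 209.9.
Var[θ_j] = α_j(Σα−α_j)/((Σα)²(Σα+1)) = 133.6·76.3/(209.9²·210.9) = 0.001097.

0.001097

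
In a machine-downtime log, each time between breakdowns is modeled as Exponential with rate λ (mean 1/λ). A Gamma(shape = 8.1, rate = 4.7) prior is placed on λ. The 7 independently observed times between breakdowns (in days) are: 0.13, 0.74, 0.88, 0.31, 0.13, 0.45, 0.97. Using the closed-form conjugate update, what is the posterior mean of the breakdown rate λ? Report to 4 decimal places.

With a Gamma(shape α, rate β) prior on the exponential rate λ, the posterior after n observations with total T = Σxᵢ is Gamma(α+n, β+T).
Sum of observations T = 3.61 days; n = 7.
Posterior: Gamma(8.1+7, 4.7+3.61) = Gamma(15.1, 8.31).
Posterior mean of λ = α/β = 15.1/8.31 = 1.8171.

1.8171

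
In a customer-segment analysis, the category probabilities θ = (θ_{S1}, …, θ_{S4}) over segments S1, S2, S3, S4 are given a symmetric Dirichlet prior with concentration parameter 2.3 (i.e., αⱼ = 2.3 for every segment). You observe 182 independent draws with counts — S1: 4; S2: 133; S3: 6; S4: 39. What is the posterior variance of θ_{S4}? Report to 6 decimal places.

0.000881

The Dirichlet prior is conjugate to the Multinomial likelihood: each posterior αⱼ = prior αⱼ + observed count nⱼ.
Posterior concentration: (6.3, 135.3, 8.3, 41.3), total = 191.2.
Var[θ_j] = α_j(Σα−α_j)/((Σα)²(Σα+1)) = 41.3·149.9/(191.2²·192.2) = 0.000881.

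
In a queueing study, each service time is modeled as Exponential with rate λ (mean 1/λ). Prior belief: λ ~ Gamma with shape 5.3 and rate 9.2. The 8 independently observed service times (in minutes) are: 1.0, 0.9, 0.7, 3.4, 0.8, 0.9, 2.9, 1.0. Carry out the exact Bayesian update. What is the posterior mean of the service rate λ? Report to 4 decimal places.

With a Gamma(shape α, rate β) prior on the exponential rate λ, the posterior after n observations with total T = Σxᵢ is Gamma(α+n, β+T).
Sum of observations T = 11.6 minutes; n = 8.
Posterior: Gamma(5.3+8, 9.2+11.6) = Gamma(13.3, 20.8).
Posterior mean of λ = α/β = 13.3/20.8 = 0.6394.

0.6394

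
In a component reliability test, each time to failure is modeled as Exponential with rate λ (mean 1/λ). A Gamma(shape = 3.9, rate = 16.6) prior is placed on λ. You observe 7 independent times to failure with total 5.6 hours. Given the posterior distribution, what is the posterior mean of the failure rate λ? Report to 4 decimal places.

With a Gamma(shape α, rate β) prior on the exponential rate λ, the posterior after n observations with total T = Σxᵢ is Gamma(α+n, β+T).
Posterior: Gamma(3.9+7, 16.6+5.6) = Gamma(10.9, 22.2).
Posterior mean of λ = α/β = 10.9/22.2 = 0.4910.

0.4910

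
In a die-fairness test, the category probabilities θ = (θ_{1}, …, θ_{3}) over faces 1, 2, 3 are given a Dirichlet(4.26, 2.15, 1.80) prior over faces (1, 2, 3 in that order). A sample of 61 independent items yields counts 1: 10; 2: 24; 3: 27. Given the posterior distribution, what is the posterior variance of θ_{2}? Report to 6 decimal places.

0.003348

The Dirichlet prior is conjugate to the Multinomial likelihood: each posterior αⱼ = prior αⱼ + observed count nⱼ.
Posterior concentration: (14.26, 26.15, 28.80), total = 69.21.
Var[θ_j] = α_j(Σα−α_j)/((Σα)²(Σα+1)) = 26.15·43.06/(69.21²·70.21) = 0.003348.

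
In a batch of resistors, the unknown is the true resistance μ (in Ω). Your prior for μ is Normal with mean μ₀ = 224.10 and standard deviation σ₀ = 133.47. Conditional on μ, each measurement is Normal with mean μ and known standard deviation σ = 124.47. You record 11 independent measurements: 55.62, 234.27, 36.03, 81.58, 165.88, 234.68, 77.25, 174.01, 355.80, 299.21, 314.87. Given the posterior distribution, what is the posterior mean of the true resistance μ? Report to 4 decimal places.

187.3762

For Normal data with known variance σ², a Normal(μ₀, σ₀²) prior on μ is conjugate. Posterior precision = 1/σ₀² + n/σ²; posterior mean is the precision-weighted average of μ₀ and x̄.
Σxᵢ = 55.62 + 234.27 + 36.03 + 81.58 + 165.88 + 234.68 + 77.25 + 174.01 + 355.80 + 299.21 + 314.87 = 2029.2, so n·x̄ = 2029.2.
σ₀² = 133.47² = 17814.2409, σ² = 124.47² = 15492.7809; σ² + n·σ₀² = 15492.7809 + 11·17814.2409 = 211449.4308.
Posterior mean = (μ₀/σ₀² + n·x̄/σ²)/(1/σ₀² + n/σ²) = (σ²·μ₀ + σ₀²·n·x̄)/(σ² + n·σ₀²) = (15492.7809·224.10 + 17814.2409·2029.2)/211449.4308 = 39620589.83397/211449.4308 = 187.3762.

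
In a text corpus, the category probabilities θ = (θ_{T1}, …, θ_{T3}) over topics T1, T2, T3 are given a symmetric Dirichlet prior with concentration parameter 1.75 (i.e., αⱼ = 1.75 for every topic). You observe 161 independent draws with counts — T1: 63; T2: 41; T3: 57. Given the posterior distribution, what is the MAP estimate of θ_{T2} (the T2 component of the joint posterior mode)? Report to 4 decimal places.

0.2557

The Dirichlet prior is conjugate to the Multinomial likelihood: each posterior αⱼ = prior αⱼ + observed count nⱼ.
Posterior concentration: (64.75, 42.75, 58.75), total = 166.25.
Joint mode component: (α_{T2}−1)/(Σα−K) = 41.75/163.25 = 0.2557.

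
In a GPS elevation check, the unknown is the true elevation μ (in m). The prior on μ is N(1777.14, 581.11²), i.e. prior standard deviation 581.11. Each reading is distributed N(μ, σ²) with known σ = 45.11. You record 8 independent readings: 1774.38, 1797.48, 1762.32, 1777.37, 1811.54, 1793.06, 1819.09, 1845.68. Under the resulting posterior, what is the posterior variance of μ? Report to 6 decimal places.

For Normal data with known variance σ², a Normal(μ₀, σ₀²) prior on μ is conjugate. Posterior precision = 1/σ₀² + n/σ²; posterior mean is the precision-weighted average of μ₀ and x̄.
σ₀² = 581.11² = 337688.8321, σ² = 45.11² = 2034.9121; σ² + n·σ₀² = 2034.9121 + 8·337688.8321 = 2703545.5689.
Posterior precision = 1/σ₀² + n/σ² = 1/337688.8321 + 8/2034.9121 = (σ² + n·σ₀²)/(σ₀²σ²) = 2703545.5689/(337688.8321·2034.9121); posterior variance σₙ² = σ₀²σ²/(σ² + n·σ₀²) = 337688.8321·2034.9121/2703545.5689 = 254.172557.

254.172557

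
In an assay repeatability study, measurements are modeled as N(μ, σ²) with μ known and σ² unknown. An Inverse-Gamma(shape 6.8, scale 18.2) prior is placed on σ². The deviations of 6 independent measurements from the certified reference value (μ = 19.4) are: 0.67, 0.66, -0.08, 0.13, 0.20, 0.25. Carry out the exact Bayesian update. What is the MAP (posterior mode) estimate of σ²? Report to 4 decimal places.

1.7320

With known mean μ and an Inverse-Gamma(α, β) prior on σ², the Normal likelihood is conjugate: posterior is Inv-Gamma(α + n/2, β + Σ(xᵢ−μ)²/2).
Σ(xᵢ−μ)² = (0.67)² + (0.66)² + (-0.08)² + (0.13)² + (0.20)² + (0.25)² = 1.0103.
Posterior: Inv-Gamma(6.8 + 6/2, 18.2 + 1.0103/2) = Inv-Gamma(9.80, 18.70515).
Mode = β/(α+1) = 18.70515/10.80 = 1.7320.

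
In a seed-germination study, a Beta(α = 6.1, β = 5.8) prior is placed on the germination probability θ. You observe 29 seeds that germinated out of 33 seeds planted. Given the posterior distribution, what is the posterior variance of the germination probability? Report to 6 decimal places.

The Beta prior is conjugate to a Binomial/Bernoulli likelihood; the update adds successes to α and failures to β.
Posterior: Beta(α+k, β+n−k) = Beta(6.1+29, 5.8+4) = Beta(35.1, 9.8).
Var = αβ/((α+β)²(α+β+1)) = 35.1·9.8/(44.9²·45.9) = 0.003717.

0.003717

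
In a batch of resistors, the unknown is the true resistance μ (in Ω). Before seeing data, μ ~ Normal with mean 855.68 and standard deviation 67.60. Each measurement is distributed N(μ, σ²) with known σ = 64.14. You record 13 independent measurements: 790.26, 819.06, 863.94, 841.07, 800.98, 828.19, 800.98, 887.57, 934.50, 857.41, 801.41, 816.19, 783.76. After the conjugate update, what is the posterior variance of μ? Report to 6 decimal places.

295.961493

For Normal data with known variance σ², a Normal(μ₀, σ₀²) prior on μ is conjugate. Posterior precision = 1/σ₀² + n/σ²; posterior mean is the precision-weighted average of μ₀ and x̄.
σ₀² = 67.60² = 4569.76, σ² = 64.14² = 4113.9396; σ² + n·σ₀² = 4113.9396 + 13·4569.76 = 63520.8196.
Posterior precision = 1/σ₀² + n/σ² = 1/4569.76 + 13/4113.9396 = (σ² + n·σ₀²)/(σ₀²σ²) = 63520.8196/(4569.76·4113.9396); posterior variance σₙ² = σ₀²σ²/(σ² + n·σ₀²) = 4569.76·4113.9396/63520.8196 = 295.961493.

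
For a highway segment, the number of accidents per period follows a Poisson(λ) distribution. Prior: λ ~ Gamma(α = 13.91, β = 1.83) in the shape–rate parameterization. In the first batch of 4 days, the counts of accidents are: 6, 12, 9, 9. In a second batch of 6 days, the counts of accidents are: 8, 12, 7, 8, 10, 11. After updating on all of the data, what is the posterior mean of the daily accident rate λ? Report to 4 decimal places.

With a Gamma(shape α, rate β) prior, the Poisson likelihood is conjugate: the posterior is Gamma(α + ΣXᵢ, β + n).
Batch 1: sum of counts S = 36 over n = 4 days.
After batch 1: Gamma(α+S, β+n) = Gamma(13.91+36, 1.83+4) = Gamma(49.91, 5.83).
Batch 2: sum of counts S = 56 over n = 6 days.
After batch 2: Gamma(α+S, β+n) = Gamma(49.91+56, 5.83+6) = Gamma(105.91, 11.83).
Posterior mean = α/β = 105.91/11.83 = 8.9527.

8.9527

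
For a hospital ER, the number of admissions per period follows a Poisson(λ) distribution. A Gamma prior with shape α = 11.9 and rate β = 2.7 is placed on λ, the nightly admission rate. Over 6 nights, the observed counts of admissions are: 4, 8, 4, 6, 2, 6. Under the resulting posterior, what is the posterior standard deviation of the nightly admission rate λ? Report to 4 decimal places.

With a Gamma(shape α, rate β) prior, the Poisson likelihood is conjugate: the posterior is Gamma(α + ΣXᵢ, β + n).
Sum of counts S = 30 over n = 6 nights.
Posterior: Gamma(α+S, β+n) = Gamma(11.9+30, 2.7+6) = Gamma(41.9, 8.7).
SD = √α/β = √41.9/8.7 = 0.7440.

0.7440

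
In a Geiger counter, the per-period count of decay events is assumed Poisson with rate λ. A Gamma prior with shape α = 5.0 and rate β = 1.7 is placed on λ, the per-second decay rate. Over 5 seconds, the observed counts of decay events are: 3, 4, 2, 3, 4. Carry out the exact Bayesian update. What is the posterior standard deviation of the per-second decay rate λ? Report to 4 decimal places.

With a Gamma(shape α, rate β) prior, the Poisson likelihood is conjugate: the posterior is Gamma(α + ΣXᵢ, β + n).
Sum of counts S = 16 over n = 5 seconds.
Posterior: Gamma(α+S, β+n) = Gamma(5.0+16, 1.7+5) = Gamma(21.0, 6.7).
SD = √α/β = √21.0/6.7 = 0.6840.

0.6840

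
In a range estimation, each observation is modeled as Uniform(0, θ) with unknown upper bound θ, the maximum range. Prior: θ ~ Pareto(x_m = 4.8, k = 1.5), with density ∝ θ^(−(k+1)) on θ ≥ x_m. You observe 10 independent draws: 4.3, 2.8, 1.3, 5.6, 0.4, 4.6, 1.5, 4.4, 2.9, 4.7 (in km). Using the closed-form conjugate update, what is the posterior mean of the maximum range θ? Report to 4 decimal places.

A Pareto(scale x_m, shape k) prior on the upper bound θ of Uniform(0, θ) is conjugate: posterior is Pareto(max(x_m, max xᵢ), k + n).
Sample maximum = 5.6; prior scale x_m = 4.8 → posterior scale = max = 5.6.
Posterior shape = 1.5 + 10 = 11.5.
E[θ|data] = k·x_m/(k−1) = 11.5·5.6/10.5 = 6.1333.

6.1333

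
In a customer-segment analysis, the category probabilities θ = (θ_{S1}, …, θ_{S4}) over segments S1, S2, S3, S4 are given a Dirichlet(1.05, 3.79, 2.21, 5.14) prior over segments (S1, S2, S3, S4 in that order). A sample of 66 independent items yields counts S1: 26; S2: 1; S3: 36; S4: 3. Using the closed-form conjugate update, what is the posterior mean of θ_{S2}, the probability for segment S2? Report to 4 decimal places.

The Dirichlet prior is conjugate to the Multinomial likelihood: each posterior αⱼ = prior αⱼ + observed count nⱼ.
Posterior concentration: (27.05, 4.79, 38.21, 8.14), total = 78.19.
E[θ_{S2}|data] = α_{S2}/Σα = 4.79/78.19 = 0.0613.

0.0613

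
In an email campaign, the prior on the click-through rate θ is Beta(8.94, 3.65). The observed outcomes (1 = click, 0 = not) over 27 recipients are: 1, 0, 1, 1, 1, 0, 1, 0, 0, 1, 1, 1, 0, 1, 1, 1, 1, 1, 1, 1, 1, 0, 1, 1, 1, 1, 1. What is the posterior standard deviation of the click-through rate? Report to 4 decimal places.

The Beta prior is conjugate to a Binomial/Bernoulli likelihood; the update adds successes to α and failures to β.
Posterior: Beta(α+k, β+n−k) = Beta(8.94+21, 3.65+6) = Beta(29.94, 9.65).
Var = αβ/((α+β)²(α+β+1)) = 29.94·9.65/(39.59²·40.59) = 0.00454139; SD = √0.00454139 = 0.0674.

0.0674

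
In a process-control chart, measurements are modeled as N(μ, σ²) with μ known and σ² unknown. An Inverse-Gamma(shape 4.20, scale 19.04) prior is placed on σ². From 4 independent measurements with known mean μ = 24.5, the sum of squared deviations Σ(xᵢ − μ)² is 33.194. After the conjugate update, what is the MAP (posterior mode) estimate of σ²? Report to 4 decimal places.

With known mean μ and an Inverse-Gamma(α, β) prior on σ², the Normal likelihood is conjugate: posterior is Inv-Gamma(α + n/2, β + Σ(xᵢ−μ)²/2).
Posterior: Inv-Gamma(4.20 + 4/2, 19.04 + 33.194/2) = Inv-Gamma(6.20, 35.6370).
Mode = β/(α+1) = 35.6370/7.20 = 4.9496.

4.9496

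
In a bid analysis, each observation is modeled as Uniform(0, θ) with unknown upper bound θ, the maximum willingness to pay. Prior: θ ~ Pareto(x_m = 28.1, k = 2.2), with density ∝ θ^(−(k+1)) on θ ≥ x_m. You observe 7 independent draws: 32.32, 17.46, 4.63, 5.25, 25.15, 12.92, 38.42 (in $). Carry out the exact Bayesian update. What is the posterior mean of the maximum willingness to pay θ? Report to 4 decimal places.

A Pareto(scale x_m, shape k) prior on the upper bound θ of Uniform(0, θ) is conjugate: posterior is Pareto(max(x_m, max xᵢ), k + n).
Sample maximum = 38.42; prior scale x_m = 28.1 → posterior scale = max = 38.42.
Posterior shape = 2.2 + 7 = 9.2.
E[θ|data] = k·x_m/(k−1) = 9.2·38.42/8.2 = 43.1054.

43.1054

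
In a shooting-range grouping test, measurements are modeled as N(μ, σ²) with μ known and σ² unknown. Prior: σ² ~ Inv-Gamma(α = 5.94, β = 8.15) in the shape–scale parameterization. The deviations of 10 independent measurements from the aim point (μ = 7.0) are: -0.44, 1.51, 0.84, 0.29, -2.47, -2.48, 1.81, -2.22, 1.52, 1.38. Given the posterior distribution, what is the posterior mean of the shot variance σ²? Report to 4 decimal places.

With known mean μ and an Inverse-Gamma(α, β) prior on σ², the Normal likelihood is conjugate: posterior is Inv-Gamma(α + n/2, β + Σ(xᵢ−μ)²/2).
Σ(xᵢ−μ)² = (-0.44)² + (1.51)² + (0.84)² + (0.29)² + (-2.47)² + (-2.48)² + (1.81)² + (-2.22)² + (1.52)² + (1.38)² = 27.9340.
Posterior: Inv-Gamma(5.94 + 10/2, 8.15 + 27.9340/2) = Inv-Gamma(10.94, 22.11700).
E[σ²|data] = β/(α−1) = 22.11700/9.94 = 2.2251.

2.2251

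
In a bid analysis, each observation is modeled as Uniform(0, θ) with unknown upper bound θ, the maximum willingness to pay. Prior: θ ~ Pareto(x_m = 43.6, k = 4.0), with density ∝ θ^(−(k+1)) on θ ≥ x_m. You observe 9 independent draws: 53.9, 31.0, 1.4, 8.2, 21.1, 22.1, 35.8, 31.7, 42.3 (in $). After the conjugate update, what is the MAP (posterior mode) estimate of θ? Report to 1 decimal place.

53.9

A Pareto(scale x_m, shape k) prior on the upper bound θ of Uniform(0, θ) is conjugate: posterior is Pareto(max(x_m, max xᵢ), k + n).
Sample maximum = 53.9; prior scale x_m = 43.6 → posterior scale = max = 53.9.
Posterior shape = 4.0 + 9 = 13.0.
The Pareto density is decreasing on [x_m, ∞), so the mode is x_m = 53.9.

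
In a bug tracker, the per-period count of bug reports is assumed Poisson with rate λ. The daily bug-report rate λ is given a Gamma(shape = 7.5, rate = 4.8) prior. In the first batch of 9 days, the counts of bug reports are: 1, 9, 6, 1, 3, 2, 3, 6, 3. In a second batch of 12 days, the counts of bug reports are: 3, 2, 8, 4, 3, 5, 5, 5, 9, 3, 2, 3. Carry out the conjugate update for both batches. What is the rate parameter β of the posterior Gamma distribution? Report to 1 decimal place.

With a Gamma(shape α, rate β) prior, the Poisson likelihood is conjugate: the posterior is Gamma(α + ΣXᵢ, β + n).
Batch 1: sum of counts S = 34 over n = 9 days.
After batch 1: Gamma(α+S, β+n) = Gamma(7.5+34, 4.8+9) = Gamma(41.5, 13.8).
Batch 2: sum of counts S = 52 over n = 12 days.
After batch 2: Gamma(α+S, β+n) = Gamma(41.5+52, 13.8+12) = Gamma(93.5, 25.8).
Posterior β = 25.8.

25.8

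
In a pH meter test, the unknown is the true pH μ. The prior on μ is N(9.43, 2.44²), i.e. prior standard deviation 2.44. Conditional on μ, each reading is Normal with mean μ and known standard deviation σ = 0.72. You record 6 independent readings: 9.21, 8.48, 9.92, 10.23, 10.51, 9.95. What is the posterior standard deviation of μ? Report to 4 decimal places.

0.2918

For Normal data with known variance σ², a Normal(μ₀, σ₀²) prior on μ is conjugate. Posterior precision = 1/σ₀² + n/σ²; posterior mean is the precision-weighted average of μ₀ and x̄.
σ₀² = 2.44² = 5.9536, σ² = 0.72² = 0.5184; σ² + n·σ₀² = 0.5184 + 6·5.9536 = 36.24.
Posterior precision = 1/σ₀² + n/σ² = 1/5.9536 + 6/0.5184 = (σ² + n·σ₀²)/(σ₀²σ²) = 36.24/(5.9536·0.5184); posterior variance σₙ² = σ₀²σ²/(σ² + n·σ₀²) = 5.9536·0.5184/36.24 = 0.085164.
Posterior SD = √σₙ² = √(5.9536·0.5184/36.24) = 0.2918.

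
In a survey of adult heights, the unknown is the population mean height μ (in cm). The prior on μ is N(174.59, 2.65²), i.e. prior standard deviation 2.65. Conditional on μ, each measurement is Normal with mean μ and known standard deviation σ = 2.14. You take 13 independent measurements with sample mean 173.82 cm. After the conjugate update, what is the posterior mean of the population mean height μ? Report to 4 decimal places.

For Normal data with known variance σ², a Normal(μ₀, σ₀²) prior on μ is conjugate. Posterior precision = 1/σ₀² + n/σ²; posterior mean is the precision-weighted average of μ₀ and x̄.
n·x̄ = 13·173.82 = 2259.66.
σ₀² = 2.65² = 7.0225, σ² = 2.14² = 4.5796; σ² + n·σ₀² = 4.5796 + 13·7.0225 = 95.8721.
Posterior mean = (μ₀/σ₀² + n·x̄/σ²)/(1/σ₀² + n/σ²) = (σ²·μ₀ + σ₀²·n·x̄)/(σ² + n·σ₀²) = (4.5796·174.59 + 7.0225·2259.66)/95.8721 = 16668.014714/95.8721 = 173.8568.

173.8568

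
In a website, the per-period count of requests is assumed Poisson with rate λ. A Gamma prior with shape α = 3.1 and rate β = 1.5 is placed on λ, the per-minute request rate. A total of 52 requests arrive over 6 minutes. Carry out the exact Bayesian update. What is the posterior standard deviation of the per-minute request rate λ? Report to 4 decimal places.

With a Gamma(shape α, rate β) prior, the Poisson likelihood is conjugate: the posterior is Gamma(α + ΣXᵢ, β + n).
Posterior: Gamma(α+S, β+n) = Gamma(3.1+52, 1.5+6) = Gamma(55.1, 7.5).
SD = √α/β = √55.1/7.5 = 0.9897.

0.9897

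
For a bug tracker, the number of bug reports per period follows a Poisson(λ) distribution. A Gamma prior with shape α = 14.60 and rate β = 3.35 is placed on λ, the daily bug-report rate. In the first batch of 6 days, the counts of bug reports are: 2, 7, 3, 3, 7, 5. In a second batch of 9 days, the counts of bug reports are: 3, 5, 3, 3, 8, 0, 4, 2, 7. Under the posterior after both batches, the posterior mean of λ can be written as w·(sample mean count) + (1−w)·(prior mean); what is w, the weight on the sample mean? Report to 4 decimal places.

With a Gamma(shape α, rate β) prior, the Poisson likelihood is conjugate: the posterior is Gamma(α + ΣXᵢ, β + n).
Total number of days: n = 6 + 9 = 15.
Posterior mean = (α₀+S)/(β₀+n) = [n/(β₀+n)]·(S/n) + [β₀/(β₀+n)]·(α₀/β₀), so only n and β₀ enter the weight.
Weight on data w = n/(β₀+n) = 15/(3.35+15) = 15/18.35 = 0.8174.

0.8174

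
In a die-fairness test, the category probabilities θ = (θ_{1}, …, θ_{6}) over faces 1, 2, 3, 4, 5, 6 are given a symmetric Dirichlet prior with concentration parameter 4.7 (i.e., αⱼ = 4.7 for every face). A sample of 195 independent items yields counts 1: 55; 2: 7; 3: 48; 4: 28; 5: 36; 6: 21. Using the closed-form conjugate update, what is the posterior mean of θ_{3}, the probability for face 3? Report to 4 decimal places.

0.2361

The Dirichlet prior is conjugate to the Multinomial likelihood: each posterior αⱼ = prior αⱼ + observed count nⱼ.
Posterior concentration: (59.7, 11.7, 52.7, 32.7, 40.7, 25.7), total = 223.2.
E[θ_{3}|data] = α_{3}/Σα = 52.7/223.2 = 0.2361.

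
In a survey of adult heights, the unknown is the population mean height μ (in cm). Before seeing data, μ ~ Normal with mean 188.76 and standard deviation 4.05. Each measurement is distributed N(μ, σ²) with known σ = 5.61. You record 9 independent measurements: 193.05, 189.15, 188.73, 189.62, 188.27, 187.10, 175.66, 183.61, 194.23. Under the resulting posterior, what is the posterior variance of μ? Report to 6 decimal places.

For Normal data with known variance σ², a Normal(μ₀, σ₀²) prior on μ is conjugate. Posterior precision = 1/σ₀² + n/σ²; posterior mean is the precision-weighted average of μ₀ and x̄.
σ₀² = 4.05² = 16.4025, σ² = 5.61² = 31.4721; σ² + n·σ₀² = 31.4721 + 9·16.4025 = 179.0946.
Posterior precision = 1/σ₀² + n/σ² = 1/16.4025 + 9/31.4721 = (σ² + n·σ₀²)/(σ₀²σ²) = 179.0946/(16.4025·31.4721); posterior variance σₙ² = σ₀²σ²/(σ² + n·σ₀²) = 16.4025·31.4721/179.0946 = 2.882394.

2.882394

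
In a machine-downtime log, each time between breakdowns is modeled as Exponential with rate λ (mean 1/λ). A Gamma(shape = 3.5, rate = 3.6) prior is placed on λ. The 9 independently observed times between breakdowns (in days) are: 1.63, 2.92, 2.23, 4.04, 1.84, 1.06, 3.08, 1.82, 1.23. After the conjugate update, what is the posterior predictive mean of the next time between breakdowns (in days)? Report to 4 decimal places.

2.0391

With a Gamma(shape α, rate β) prior on the exponential rate λ, the posterior after n observations with total T = Σxᵢ is Gamma(α+n, β+T).
Sum of observations T = 19.85 days; n = 9.
Posterior: Gamma(3.5+9, 3.6+19.85) = Gamma(12.5, 23.45).
The predictive distribution for the next observation is Lomax; its mean is β/(α−1) = 23.45/11.5 = 2.0391.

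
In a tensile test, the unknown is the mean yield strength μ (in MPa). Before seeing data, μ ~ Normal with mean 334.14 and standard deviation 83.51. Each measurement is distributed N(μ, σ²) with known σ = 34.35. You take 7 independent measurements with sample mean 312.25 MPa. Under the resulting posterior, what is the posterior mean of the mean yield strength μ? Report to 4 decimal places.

For Normal data with known variance σ², a Normal(μ₀, σ₀²) prior on μ is conjugate. Posterior precision = 1/σ₀² + n/σ²; posterior mean is the precision-weighted average of μ₀ and x̄.
n·x̄ = 7·312.25 = 2185.75.
σ₀² = 83.51² = 6973.9201, σ² = 34.35² = 1179.9225; σ² + n·σ₀² = 1179.9225 + 7·6973.9201 = 49997.3632.
Posterior mean = (μ₀/σ₀² + n·x̄/σ²)/(1/σ₀² + n/σ²) = (σ²·μ₀ + σ₀²·n·x̄)/(σ² + n·σ₀²) = (1179.9225·334.14 + 6973.9201·2185.75)/49997.3632 = 15637505.162725/49997.3632 = 312.7666.

312.7666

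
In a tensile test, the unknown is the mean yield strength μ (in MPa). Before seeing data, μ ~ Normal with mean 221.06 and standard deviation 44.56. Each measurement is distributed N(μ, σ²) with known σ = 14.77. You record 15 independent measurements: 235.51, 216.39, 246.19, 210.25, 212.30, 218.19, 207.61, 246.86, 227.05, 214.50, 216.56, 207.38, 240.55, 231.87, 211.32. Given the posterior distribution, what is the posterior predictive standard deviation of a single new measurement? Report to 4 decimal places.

For Normal data with known variance σ², a Normal(μ₀, σ₀²) prior on μ is conjugate. Posterior precision = 1/σ₀² + n/σ²; posterior mean is the precision-weighted average of μ₀ and x̄.
σ₀² = 44.56² = 1985.5936, σ² = 14.77² = 218.1529; σ² + n·σ₀² = 218.1529 + 15·1985.5936 = 30002.0569.
Posterior precision = 1/σ₀² + n/σ² = 1/1985.5936 + 15/218.1529 = (σ² + n·σ₀²)/(σ₀²σ²) = 30002.0569/(1985.5936·218.1529); posterior variance σₙ² = σ₀²σ²/(σ² + n·σ₀²) = 1985.5936·218.1529/30002.0569 = 14.437777.
Predictive variance for one new observation = σₙ² + σ² = 1985.5936·218.1529/30002.0569 + 218.1529 = σ²·(σ₀² + 30002.0569)/30002.0569 = 218.1529·31987.6505/30002.0569 = 232.590677; SD = √(218.1529·31987.6505/30002.0569) = 15.2509.

15.2509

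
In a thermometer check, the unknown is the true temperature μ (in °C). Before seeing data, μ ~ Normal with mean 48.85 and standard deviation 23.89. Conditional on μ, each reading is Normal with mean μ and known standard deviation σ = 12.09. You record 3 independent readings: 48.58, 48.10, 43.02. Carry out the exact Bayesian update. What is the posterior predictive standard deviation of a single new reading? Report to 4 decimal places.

13.8224

For Normal data with known variance σ², a Normal(μ₀, σ₀²) prior on μ is conjugate. Posterior precision = 1/σ₀² + n/σ²; posterior mean is the precision-weighted average of μ₀ and x̄.
σ₀² = 23.89² = 570.7321, σ² = 12.09² = 146.1681; σ² + n·σ₀² = 146.1681 + 3·570.7321 = 1858.3644.
Posterior precision = 1/σ₀² + n/σ² = 1/570.7321 + 3/146.1681 = (σ² + n·σ₀²)/(σ₀²σ²) = 1858.3644/(570.7321·146.1681); posterior variance σₙ² = σ₀²σ²/(σ² + n·σ₀²) = 570.7321·146.1681/1858.3644 = 44.890457.
Predictive variance for one new observation = σₙ² + σ² = 570.7321·146.1681/1858.3644 + 146.1681 = σ²·(σ₀² + 1858.3644)/1858.3644 = 146.1681·2429.0965/1858.3644 = 191.058557; SD = √(146.1681·2429.0965/1858.3644) = 13.8224.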